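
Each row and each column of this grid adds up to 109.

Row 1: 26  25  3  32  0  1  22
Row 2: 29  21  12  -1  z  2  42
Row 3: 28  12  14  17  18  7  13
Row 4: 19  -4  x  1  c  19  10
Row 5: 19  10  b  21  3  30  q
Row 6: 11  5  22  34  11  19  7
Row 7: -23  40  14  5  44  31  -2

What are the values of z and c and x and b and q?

z = 4, c = 29, x = 35, b = 9, q = 17

Column 7: 22 + 42 + 13 + 10 + 7 − 2 = 92, so its missing entry is 109 − 92 = 17.
Row 5: 19 + 10 + 21 + 3 + 30 + 17 = 100, so its missing entry is 109 − 100 = 9.
Row 2: 29 + 21 + 12 − 1 + 2 + 42 = 105, so its missing entry is 109 − 105 = 4.
Column 5: 0 + 4 + 18 + 3 + 11 + 44 = 80, so its missing entry is 109 − 80 = 29.
Row 4: 19 − 4 + 1 + 29 + 19 + 10 = 74, so its missing entry is 109 − 74 = 35.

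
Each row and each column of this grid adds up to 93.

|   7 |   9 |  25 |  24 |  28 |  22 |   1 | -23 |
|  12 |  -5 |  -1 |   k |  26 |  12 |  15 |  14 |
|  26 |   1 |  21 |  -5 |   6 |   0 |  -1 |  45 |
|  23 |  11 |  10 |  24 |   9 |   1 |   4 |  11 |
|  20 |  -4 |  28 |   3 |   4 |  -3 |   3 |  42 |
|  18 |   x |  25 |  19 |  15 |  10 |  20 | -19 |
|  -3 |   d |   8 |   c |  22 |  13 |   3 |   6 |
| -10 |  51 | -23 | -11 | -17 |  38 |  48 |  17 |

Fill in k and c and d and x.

k = 20, c = 19, d = 25, x = 5

Row 2 has 12 − 5 − 1 + 26 + 12 + 15 + 14 = 73; the blank must be 93 − 73 = 20.
Column 4 has 24 + 20 − 5 + 24 + 3 + 19 − 11 = 74; the blank must be 93 − 74 = 19.
Row 7 has -3 + 8 + 19 + 22 + 13 + 3 + 6 = 68; the blank must be 93 − 68 = 25.
Row 6 has 18 + 25 + 19 + 15 + 10 + 20 − 19 = 88; the blank must be 93 − 88 = 5.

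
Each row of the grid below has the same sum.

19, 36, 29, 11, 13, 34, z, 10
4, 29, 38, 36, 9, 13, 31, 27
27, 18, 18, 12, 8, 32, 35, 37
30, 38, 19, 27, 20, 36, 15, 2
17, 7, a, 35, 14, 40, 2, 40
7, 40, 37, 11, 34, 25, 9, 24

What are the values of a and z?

Row 3 sums to 187 and so does row 4; that's the common total.
In row 5 the known cells total 155, leaving 187 − 155 = 32.
In row 1 the known cells total 152, leaving 187 − 152 = 35.

a = 32, z = 35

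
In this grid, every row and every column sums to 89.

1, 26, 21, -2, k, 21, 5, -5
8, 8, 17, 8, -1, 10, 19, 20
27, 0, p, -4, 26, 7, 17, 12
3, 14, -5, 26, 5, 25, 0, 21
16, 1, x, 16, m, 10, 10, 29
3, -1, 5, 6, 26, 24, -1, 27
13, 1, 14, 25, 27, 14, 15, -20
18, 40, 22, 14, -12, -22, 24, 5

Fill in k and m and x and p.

Row 1 has 1 + 26 + 21 − 2 + 21 + 5 − 5 = 67; the blank must be 89 − 67 = 22.
Column 5 has 22 − 1 + 26 + 5 + 26 + 27 − 12 = 93; the blank must be 89 − 93 = -4.
Row 5 has 16 + 1 + 16 − 4 + 10 + 10 + 29 = 78; the blank must be 89 − 78 = 11.
Row 3 has 27 + 0 − 4 + 26 + 7 + 17 + 12 = 85; the blank must be 89 − 85 = 4.

k = 22, m = -4, x = 11, p = 4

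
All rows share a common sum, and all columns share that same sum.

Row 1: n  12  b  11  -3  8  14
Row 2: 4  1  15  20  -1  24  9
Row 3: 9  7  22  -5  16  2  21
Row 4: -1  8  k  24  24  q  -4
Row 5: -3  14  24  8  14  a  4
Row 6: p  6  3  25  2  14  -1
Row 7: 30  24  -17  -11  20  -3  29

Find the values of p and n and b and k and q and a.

Rows 2 and 3 both sum to 72, so that's the common total.
Row 5: -3 + 14 + 24 + 8 + 14 + 4 = 61, so its missing entry is 72 − 61 = 11.
Row 6: 6 + 3 + 25 + 2 + 14 − 1 = 49, so its missing entry is 72 − 49 = 23.
Column 1: 4 + 9 − 1 − 3 + 23 + 30 = 62, so its missing entry is 72 − 62 = 10.
Row 1: 10 + 12 + 11 − 3 + 8 + 14 = 52, so its missing entry is 72 − 52 = 20.
Column 3: 20 + 15 + 22 + 24 + 3 − 17 = 67, so its missing entry is 72 − 67 = 5.
Row 4: -1 + 8 + 5 + 24 + 24 − 4 = 56, so its missing entry is 72 − 56 = 16.

p = 23, n = 10, b = 20, k = 5, q = 16, a = 11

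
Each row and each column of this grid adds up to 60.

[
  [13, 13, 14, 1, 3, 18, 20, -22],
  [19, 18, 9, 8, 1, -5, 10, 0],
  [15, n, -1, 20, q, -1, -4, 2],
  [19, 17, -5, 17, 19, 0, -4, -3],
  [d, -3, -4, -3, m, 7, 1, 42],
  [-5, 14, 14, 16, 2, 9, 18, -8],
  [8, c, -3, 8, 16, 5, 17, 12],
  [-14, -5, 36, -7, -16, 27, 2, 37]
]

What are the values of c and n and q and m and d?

Column 1 has 13 + 19 + 15 + 19 − 5 + 8 − 14 = 55; the blank must be 60 − 55 = 5.
Row 5 has 5 − 3 − 4 − 3 + 7 + 1 + 42 = 45; the blank must be 60 − 45 = 15.
Column 5 has 3 + 1 + 19 + 15 + 2 + 16 − 16 = 40; the blank must be 60 − 40 = 20.
Row 3 has 15 − 1 + 20 + 20 − 1 − 4 + 2 = 51; the blank must be 60 − 51 = 9.
Row 7 has 8 − 3 + 8 + 16 + 5 + 17 + 12 = 63; the blank must be 60 − 63 = -3.

c = -3, n = 9, q = 20, m = 15, d = 5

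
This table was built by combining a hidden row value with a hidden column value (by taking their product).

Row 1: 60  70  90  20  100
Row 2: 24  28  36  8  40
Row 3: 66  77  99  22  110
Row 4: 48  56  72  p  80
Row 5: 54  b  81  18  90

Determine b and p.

Each row is a constant multiple of every other row — this is a multiplication table with the headers hidden.
Row 5 is 90/100 = 9/10 times row 1, so its entry in column 2 is 70 × 9/10 = 63.
Row 4 is 80/100 = 4/5 times row 1, so its entry in column 4 is 20 × 4/5 = 16.

b = 63, p = 16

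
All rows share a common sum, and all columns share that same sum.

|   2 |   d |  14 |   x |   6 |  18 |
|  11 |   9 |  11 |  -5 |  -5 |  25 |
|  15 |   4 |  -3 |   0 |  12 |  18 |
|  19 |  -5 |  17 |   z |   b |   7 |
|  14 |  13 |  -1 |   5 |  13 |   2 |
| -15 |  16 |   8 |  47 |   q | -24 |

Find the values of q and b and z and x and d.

q = 14, b = 6, z = 2, x = -3, d = 9

Rows 2 and 3 both sum to 46, so that's the common total.
Column 2 has 9 + 4 − 5 + 13 + 16 = 37; the blank must be 46 − 37 = 9.
Row 6 has -15 + 16 + 8 + 47 − 24 = 32; the blank must be 46 − 32 = 14.
Column 5 has 6 − 5 + 12 + 13 + 14 = 40; the blank must be 46 − 40 = 6.
Row 1 has 2 + 9 + 14 + 6 + 18 = 49; the blank must be 46 − 49 = -3.
Row 4 has 19 − 5 + 17 + 6 + 7 = 44; the blank must be 46 − 44 = 2.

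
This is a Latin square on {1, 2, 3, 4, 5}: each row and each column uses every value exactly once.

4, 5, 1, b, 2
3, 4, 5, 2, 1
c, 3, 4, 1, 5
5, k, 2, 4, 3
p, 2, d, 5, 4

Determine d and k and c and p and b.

d = 3, k = 1, c = 2, p = 1, b = 3

For row 4, column 2: row 4 already has {2, 3, 4, 5}; that leaves 1.
For row 1, column 4: row 1 already has {1, 2, 4, 5}; that leaves 3.
Cell (3,1): row 3 already has {1, 3, 4, 5} → 2.
Cell (5,1): column 1 already has {2, 3, 4, 5} → 1.
At (row 5, col 3): row 5 already has {1, 2, 4, 5}, so the value is 3.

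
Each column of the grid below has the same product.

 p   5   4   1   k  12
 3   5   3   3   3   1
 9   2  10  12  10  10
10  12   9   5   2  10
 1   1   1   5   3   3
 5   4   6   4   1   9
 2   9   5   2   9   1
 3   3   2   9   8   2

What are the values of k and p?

k = 5, p = 8

Columns 3 and 4 each multiply to 64800, so every column has product 64800.
Column 5: 3×10×2×3×1×9×8 = 12960, so the missing entry is 64800 ÷ 12960 = 5.
Column 1: 3×9×10×1×5×2×3 = 8100, so the missing entry is 64800 ÷ 8100 = 8.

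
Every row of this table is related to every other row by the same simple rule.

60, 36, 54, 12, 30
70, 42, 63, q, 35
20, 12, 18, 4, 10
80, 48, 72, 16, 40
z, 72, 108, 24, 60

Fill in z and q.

Each row is a constant multiple of every other row — this is a multiplication table with the headers hidden.
Row 5 is 72/36 = 2/1 times row 1, so its entry in column 1 is 60 × 2/1 = 120.
Row 2 is 42/36 = 7/6 times row 1, so its entry in column 4 is 12 × 7/6 = 14.

z = 120, q = 14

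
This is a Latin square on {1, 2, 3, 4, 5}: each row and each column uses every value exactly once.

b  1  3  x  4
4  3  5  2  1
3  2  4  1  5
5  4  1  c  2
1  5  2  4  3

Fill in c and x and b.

c = 3, x = 5, b = 2

For row 4, column 4: row 4 already has {1, 2, 4, 5}; that leaves 3.
Cell (1,4): column 4 already has {1, 2, 3, 4} → 5.
Cell (1,1): row 1 already has {1, 3, 4, 5} → 2.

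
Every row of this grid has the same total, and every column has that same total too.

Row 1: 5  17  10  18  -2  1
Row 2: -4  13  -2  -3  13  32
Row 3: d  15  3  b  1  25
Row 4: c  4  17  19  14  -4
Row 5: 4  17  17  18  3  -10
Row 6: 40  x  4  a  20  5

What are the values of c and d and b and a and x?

Rows 1 and 2 both sum to 49, so that's the common total.
The known cells in column 2 total 66, leaving 49 − 66 = -17 for the blank.
The known cells in row 4 total 50, leaving 49 − 50 = -1 for the blank.
The known cells in column 1 total 44, leaving 49 − 44 = 5 for the blank.
The known cells in row 3 total 49, leaving 49 − 49 = 0 for the blank.
The known cells in row 6 total 52, leaving 49 − 52 = -3 for the blank.

c = -1, d = 5, b = 0, a = -3, x = -17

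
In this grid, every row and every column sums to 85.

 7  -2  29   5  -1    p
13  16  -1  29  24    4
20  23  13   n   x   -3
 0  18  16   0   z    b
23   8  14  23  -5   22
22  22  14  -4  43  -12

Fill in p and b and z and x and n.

p = 47, b = 27, z = 24, x = 0, n = 32

The known cells in column 4 total 53, leaving 85 − 53 = 32 for the blank.
The known cells in row 3 total 85, leaving 85 − 85 = 0 for the blank.
The known cells in column 5 total 61, leaving 85 − 61 = 24 for the blank.
The known cells in row 1 total 38, leaving 85 − 38 = 47 for the blank.
The known cells in row 4 total 58, leaving 85 − 58 = 27 for the blank.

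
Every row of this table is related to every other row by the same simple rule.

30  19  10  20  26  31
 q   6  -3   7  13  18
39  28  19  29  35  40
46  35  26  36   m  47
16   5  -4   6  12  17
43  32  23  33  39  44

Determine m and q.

The difference between any two rows is the same in every column — this is an addition table with the headers hidden.
Row 4 minus row 1 is 36 − 20 = 16, so its entry in column 5 is 26 + 16 = 42.
Row 2 minus row 1 is 7 − 20 = -13, so its entry in column 1 is 30 + (-13) = 17.

m = 42, q = 17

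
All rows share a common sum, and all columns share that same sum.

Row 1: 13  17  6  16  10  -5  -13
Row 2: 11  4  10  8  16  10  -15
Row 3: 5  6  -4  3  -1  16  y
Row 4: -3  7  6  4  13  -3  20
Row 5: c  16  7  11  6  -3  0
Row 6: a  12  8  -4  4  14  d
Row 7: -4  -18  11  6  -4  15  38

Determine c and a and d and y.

Rows 1 and 2 both sum to 44, so that's the common total.
Row 5: 16 + 7 + 11 + 6 − 3 + 0 = 37, so its missing entry is 44 − 37 = 7.
Column 1: 13 + 11 + 5 − 3 + 7 − 4 = 29, so its missing entry is 44 − 29 = 15.
Row 6: 15 + 12 + 8 − 4 + 4 + 14 = 49, so its missing entry is 44 − 49 = -5.
Row 3: 5 + 6 − 4 + 3 − 1 + 16 = 25, so its missing entry is 44 − 25 = 19.

c = 7, a = 15, d = -5, y = 19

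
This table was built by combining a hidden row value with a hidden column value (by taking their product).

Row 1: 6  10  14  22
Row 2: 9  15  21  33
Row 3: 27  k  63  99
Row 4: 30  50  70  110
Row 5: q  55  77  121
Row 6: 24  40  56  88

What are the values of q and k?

Each row is a constant multiple of every other row — this is a multiplication table with the headers hidden.
Row 5 is 121/22 = 11/2 times row 1, so its entry in column 1 is 6 × 11/2 = 33.
Row 3 is 99/22 = 9/2 times row 1, so its entry in column 2 is 10 × 9/2 = 45.

q = 33, k = 45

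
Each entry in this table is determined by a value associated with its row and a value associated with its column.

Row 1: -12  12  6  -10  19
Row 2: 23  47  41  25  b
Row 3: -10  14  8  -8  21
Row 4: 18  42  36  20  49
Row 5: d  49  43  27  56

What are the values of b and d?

b = 54, d = 25

The difference between any two rows is the same in every column — this is an addition table with the headers hidden.
Row 2 minus row 1 is 25 − (-10) = 35, so its entry in column 5 is 19 + 35 = 54.
Row 5 minus row 1 is 27 − (-10) = 37, so its entry in column 1 is -12 + 37 = 25.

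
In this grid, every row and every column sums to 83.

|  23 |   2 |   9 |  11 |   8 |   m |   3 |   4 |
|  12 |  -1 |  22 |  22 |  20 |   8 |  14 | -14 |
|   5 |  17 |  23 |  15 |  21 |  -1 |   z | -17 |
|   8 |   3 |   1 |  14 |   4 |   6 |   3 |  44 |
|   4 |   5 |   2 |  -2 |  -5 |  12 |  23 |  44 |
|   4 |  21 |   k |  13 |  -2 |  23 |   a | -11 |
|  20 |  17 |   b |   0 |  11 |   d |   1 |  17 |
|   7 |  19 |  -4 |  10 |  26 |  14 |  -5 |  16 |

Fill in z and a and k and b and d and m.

z = 20, a = 24, k = 11, b = 19, d = -2, m = 23

Row 3 has 5 + 17 + 23 + 15 + 21 − 1 − 17 = 63; the blank must be 83 − 63 = 20.
Column 7 has 3 + 14 + 20 + 3 + 23 + 1 − 5 = 59; the blank must be 83 − 59 = 24.
Row 1 has 23 + 2 + 9 + 11 + 8 + 3 + 4 = 60; the blank must be 83 − 60 = 23.
Column 6 has 23 + 8 − 1 + 6 + 12 + 23 + 14 = 85; the blank must be 83 − 85 = -2.
Row 7 has 20 + 17 + 0 + 11 − 2 + 1 + 17 = 64; the blank must be 83 − 64 = 19.
Row 6 has 4 + 21 + 13 − 2 + 23 + 24 − 11 = 72; the blank must be 83 − 72 = 11.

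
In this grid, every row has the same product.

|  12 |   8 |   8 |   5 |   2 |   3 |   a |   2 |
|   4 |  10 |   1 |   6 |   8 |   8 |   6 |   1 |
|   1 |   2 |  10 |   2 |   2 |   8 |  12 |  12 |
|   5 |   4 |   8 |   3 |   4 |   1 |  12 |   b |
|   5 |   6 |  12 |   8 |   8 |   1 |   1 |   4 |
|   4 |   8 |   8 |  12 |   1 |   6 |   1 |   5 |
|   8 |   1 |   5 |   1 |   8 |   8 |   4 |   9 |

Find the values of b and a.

b = 4, a = 2

Rows 2 and 5 each multiply to 92160, so every row has product 92160.
Row 4: 5×4×8×3×4×1×12 = 23040, so the missing entry is 92160 ÷ 23040 = 4.
Row 1: 12×8×8×5×2×3×2 = 46080, so the missing entry is 92160 ÷ 46080 = 2.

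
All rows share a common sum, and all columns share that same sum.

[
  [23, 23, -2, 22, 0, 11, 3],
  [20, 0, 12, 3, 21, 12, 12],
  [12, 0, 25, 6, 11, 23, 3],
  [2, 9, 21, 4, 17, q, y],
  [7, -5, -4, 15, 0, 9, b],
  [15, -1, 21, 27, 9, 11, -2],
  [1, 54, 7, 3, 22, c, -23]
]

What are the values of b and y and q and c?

Rows 1 and 2 both sum to 80, so that's the common total.
Row 5 has 7 − 5 − 4 + 15 + 0 + 9 = 22; the blank must be 80 − 22 = 58.
Row 7 has 1 + 54 + 7 + 3 + 22 − 23 = 64; the blank must be 80 − 64 = 16.
Column 6 has 11 + 12 + 23 + 9 + 11 + 16 = 82; the blank must be 80 − 82 = -2.
Row 4 has 2 + 9 + 21 + 4 + 17 − 2 = 51; the blank must be 80 − 51 = 29.

b = 58, y = 29, q = -2, c = 16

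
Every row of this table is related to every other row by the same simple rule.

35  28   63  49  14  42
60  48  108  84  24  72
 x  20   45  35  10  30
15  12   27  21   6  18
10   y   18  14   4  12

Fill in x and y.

x = 25, y = 8

Each row is a constant multiple of every other row — this is a multiplication table with the headers hidden.
Row 3 is 35/49 = 5/7 times row 1, so its entry in column 1 is 35 × 5/7 = 25.
Row 5 is 14/49 = 2/7 times row 1, so its entry in column 2 is 28 × 2/7 = 8.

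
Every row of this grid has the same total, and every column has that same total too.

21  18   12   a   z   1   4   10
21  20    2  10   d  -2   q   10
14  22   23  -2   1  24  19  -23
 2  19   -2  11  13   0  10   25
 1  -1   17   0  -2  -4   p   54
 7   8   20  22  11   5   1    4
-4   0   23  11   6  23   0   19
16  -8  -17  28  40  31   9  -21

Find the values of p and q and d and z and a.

Rows 3 and 4 both sum to 78, so that's the common total.
Row 5: 1 − 1 + 17 + 0 − 2 − 4 + 54 = 65, so its missing entry is 78 − 65 = 13.
Column 4: 10 − 2 + 11 + 0 + 22 + 11 + 28 = 80, so its missing entry is 78 − 80 = -2.
Row 1: 21 + 18 + 12 − 2 + 1 + 4 + 10 = 64, so its missing entry is 78 − 64 = 14.
Column 5: 14 + 1 + 13 − 2 + 11 + 6 + 40 = 83, so its missing entry is 78 − 83 = -5.
Row 2: 21 + 20 + 2 + 10 − 5 − 2 + 10 = 56, so its missing entry is 78 − 56 = 22.

p = 13, q = 22, d = -5, z = 14, a = -2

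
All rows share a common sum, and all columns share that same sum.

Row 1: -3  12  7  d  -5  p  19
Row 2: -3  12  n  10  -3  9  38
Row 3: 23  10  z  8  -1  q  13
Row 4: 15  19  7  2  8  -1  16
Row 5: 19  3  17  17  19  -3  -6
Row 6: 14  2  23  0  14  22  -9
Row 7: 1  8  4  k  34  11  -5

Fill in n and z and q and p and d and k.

n = 3, z = 5, q = 8, p = 20, d = 16, k = 13

Rows 4 and 5 both sum to 66, so that's the common total.
Row 2 has -3 + 12 + 10 − 3 + 9 + 38 = 63; the blank must be 66 − 63 = 3.
Row 7 has 1 + 8 + 4 + 34 + 11 − 5 = 53; the blank must be 66 − 53 = 13.
Column 4 has 10 + 8 + 2 + 17 + 0 + 13 = 50; the blank must be 66 − 50 = 16.
Row 1 has -3 + 12 + 7 + 16 − 5 + 19 = 46; the blank must be 66 − 46 = 20.
Column 3 has 7 + 3 + 7 + 17 + 23 + 4 = 61; the blank must be 66 − 61 = 5.
Row 3 has 23 + 10 + 5 + 8 − 1 + 13 = 58; the blank must be 66 − 58 = 8.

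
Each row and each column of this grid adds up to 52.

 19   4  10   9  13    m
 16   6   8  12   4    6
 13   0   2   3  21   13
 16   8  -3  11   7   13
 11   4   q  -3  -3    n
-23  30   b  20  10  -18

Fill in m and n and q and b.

m = -3, n = 41, q = 2, b = 33

The known cells in row 1 total 55, leaving 52 − 55 = -3 for the blank.
The known cells in column 6 total 11, leaving 52 − 11 = 41 for the blank.
The known cells in row 5 total 50, leaving 52 − 50 = 2 for the blank.
The known cells in row 6 total 19, leaving 52 − 19 = 33 for the blank.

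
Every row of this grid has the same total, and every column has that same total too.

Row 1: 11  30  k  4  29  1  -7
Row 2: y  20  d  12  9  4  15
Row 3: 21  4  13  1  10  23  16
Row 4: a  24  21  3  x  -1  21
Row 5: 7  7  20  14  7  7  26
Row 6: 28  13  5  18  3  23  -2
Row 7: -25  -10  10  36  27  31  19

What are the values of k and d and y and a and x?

Rows 3 and 5 both sum to 88, so that's the common total.
The known cells in column 5 total 85, leaving 88 − 85 = 3 for the blank.
The known cells in row 4 total 71, leaving 88 − 71 = 17 for the blank.
The known cells in row 1 total 68, leaving 88 − 68 = 20 for the blank.
The known cells in column 3 total 89, leaving 88 − 89 = -1 for the blank.
The known cells in row 2 total 59, leaving 88 − 59 = 29 for the blank.

k = 20, d = -1, y = 29, a = 17, x = 3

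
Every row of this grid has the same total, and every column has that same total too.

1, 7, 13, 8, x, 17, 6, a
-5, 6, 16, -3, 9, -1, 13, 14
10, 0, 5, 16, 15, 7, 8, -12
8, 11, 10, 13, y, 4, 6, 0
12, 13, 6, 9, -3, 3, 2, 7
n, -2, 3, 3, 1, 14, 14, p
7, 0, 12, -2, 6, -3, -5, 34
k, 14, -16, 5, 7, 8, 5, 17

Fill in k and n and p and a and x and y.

k = 9, n = 7, p = 9, a = -20, x = 17, y = -3

Rows 2 and 3 both sum to 49, so that's the common total.
The known cells in row 4 total 52, leaving 49 − 52 = -3 for the blank.
The known cells in column 5 total 32, leaving 49 − 32 = 17 for the blank.
The known cells in row 1 total 69, leaving 49 − 69 = -20 for the blank.
The known cells in row 8 total 40, leaving 49 − 40 = 9 for the blank.
The known cells in column 8 total 40, leaving 49 − 40 = 9 for the blank.
The known cells in row 6 total 42, leaving 49 − 42 = 7 for the blank.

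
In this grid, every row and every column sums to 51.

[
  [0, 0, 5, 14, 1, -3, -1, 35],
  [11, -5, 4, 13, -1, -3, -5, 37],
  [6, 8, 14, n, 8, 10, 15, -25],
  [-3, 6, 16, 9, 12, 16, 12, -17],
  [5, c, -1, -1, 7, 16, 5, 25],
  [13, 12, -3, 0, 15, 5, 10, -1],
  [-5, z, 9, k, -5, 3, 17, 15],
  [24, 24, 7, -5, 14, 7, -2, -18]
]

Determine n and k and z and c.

n = 15, k = 6, z = 11, c = -5

The known cells in row 3 total 36, leaving 51 − 36 = 15 for the blank.
The known cells in column 4 total 45, leaving 51 − 45 = 6 for the blank.
The known cells in row 7 total 40, leaving 51 − 40 = 11 for the blank.
The known cells in row 5 total 56, leaving 51 − 56 = -5 for the blank.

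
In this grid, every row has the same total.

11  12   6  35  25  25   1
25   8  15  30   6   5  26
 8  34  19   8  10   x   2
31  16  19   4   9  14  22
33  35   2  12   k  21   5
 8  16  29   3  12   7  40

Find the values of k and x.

k = 7, x = 34

Rows 2 and 6 both add up to 115, so every row sums to 115.
Row 5: 33 + 35 + 2 + 12 + 21 + 5 = 108, so the missing entry is 115 − 108 = 7.
Row 3: 8 + 34 + 19 + 8 + 10 + 2 = 81, so the missing entry is 115 − 81 = 34.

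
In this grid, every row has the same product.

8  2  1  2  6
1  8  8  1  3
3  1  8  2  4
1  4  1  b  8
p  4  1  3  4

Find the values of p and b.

Rows 2 and 3 each multiply to 192, so every row has product 192.
Row 5: 4×1×3×4 = 48, so the missing entry is 192 ÷ 48 = 4.
Row 4: 1×4×1×8 = 32, so the missing entry is 192 ÷ 32 = 6.

p = 4, b = 6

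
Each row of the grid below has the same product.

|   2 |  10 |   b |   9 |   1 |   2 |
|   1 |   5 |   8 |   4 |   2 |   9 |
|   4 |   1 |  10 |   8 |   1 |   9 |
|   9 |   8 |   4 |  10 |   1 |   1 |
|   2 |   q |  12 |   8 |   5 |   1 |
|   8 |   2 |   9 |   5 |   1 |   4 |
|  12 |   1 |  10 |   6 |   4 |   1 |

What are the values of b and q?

b = 8, q = 3

Rows 2 and 7 each multiply to 2880, so every row has product 2880.
Row 1: 2×10×9×1×2 = 360, so the missing entry is 2880 ÷ 360 = 8.
Row 5: 2×12×8×5×1 = 960, so the missing entry is 2880 ÷ 960 = 3.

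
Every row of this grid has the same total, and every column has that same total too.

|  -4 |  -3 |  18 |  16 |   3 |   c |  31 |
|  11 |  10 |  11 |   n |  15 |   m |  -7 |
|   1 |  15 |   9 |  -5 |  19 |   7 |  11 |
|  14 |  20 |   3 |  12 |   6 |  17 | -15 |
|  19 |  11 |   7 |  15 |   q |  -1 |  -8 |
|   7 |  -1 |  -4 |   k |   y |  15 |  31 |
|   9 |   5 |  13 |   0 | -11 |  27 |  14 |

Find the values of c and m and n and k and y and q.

c = -4, m = -4, n = 21, k = -2, y = 11, q = 14

Rows 3 and 4 both sum to 57, so that's the common total.
Row 5: 19 + 11 + 7 + 15 − 1 − 8 = 43, so its missing entry is 57 − 43 = 14.
Column 5: 3 + 15 + 19 + 6 + 14 − 11 = 46, so its missing entry is 57 − 46 = 11.
Row 1: -4 − 3 + 18 + 16 + 3 + 31 = 61, so its missing entry is 57 − 61 = -4.
Column 6: -4 + 7 + 17 − 1 + 15 + 27 = 61, so its missing entry is 57 − 61 = -4.
Row 6: 7 − 1 − 4 + 11 + 15 + 31 = 59, so its missing entry is 57 − 59 = -2.
Row 2: 11 + 10 + 11 + 15 − 4 − 7 = 36, so its missing entry is 57 − 36 = 21.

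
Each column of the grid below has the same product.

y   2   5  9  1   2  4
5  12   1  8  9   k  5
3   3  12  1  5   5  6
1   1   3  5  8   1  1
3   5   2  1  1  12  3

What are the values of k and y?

k = 3, y = 8

Columns 2 and 5 each multiply to 360, so every column has product 360.
Column 6: 2×5×1×12 = 120, so the missing entry is 360 ÷ 120 = 3.
Column 1: 5×3×1×3 = 45, so the missing entry is 360 ÷ 45 = 8.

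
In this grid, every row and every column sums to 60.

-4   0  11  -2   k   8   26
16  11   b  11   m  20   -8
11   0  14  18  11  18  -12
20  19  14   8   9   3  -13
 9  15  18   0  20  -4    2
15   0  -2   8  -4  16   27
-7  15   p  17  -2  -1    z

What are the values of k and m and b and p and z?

k = 21, m = 5, b = 5, p = 0, z = 38

Row 1: -4 + 0 + 11 − 2 + 8 + 26 = 39, so its missing entry is 60 − 39 = 21.
Column 5: 21 + 11 + 9 + 20 − 4 − 2 = 55, so its missing entry is 60 − 55 = 5.
Row 2: 16 + 11 + 11 + 5 + 20 − 8 = 55, so its missing entry is 60 − 55 = 5.
Column 3: 11 + 5 + 14 + 14 + 18 − 2 = 60, so its missing entry is 60 − 60 = 0.
Row 7: -7 + 15 + 0 + 17 − 2 − 1 = 22, so its missing entry is 60 − 22 = 38.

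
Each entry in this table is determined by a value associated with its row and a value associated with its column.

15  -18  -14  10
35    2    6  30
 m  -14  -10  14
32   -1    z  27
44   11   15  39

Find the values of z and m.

The difference between any two rows is the same in every column — this is an addition table with the headers hidden.
Row 4 minus row 1 is 27 − 10 = 17, so its entry in column 3 is -14 + 17 = 3.
Row 3 minus row 1 is 14 − 10 = 4, so its entry in column 1 is 15 + 4 = 19.

z = 3, m = 19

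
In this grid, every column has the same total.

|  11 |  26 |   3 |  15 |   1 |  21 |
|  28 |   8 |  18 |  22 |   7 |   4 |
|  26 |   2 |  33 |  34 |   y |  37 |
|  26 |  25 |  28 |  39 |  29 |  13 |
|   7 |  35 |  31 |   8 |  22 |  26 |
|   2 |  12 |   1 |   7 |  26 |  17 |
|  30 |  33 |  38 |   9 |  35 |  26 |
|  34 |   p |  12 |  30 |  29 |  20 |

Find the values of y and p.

Column 4 sums to 164 and so does column 6; that's the common total.
In column 5 the known cells total 149, leaving 164 − 149 = 15.
In column 2 the known cells total 141, leaving 164 − 141 = 23.

y = 15, p = 23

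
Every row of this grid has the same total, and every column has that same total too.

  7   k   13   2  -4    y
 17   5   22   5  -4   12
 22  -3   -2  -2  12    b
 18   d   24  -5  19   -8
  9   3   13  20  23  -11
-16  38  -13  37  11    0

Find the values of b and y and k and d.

Rows 2 and 5 both sum to 57, so that's the common total.
The known cells in row 3 total 27, leaving 57 − 27 = 30 for the blank.
The known cells in row 4 total 48, leaving 57 − 48 = 9 for the blank.
The known cells in column 2 total 52, leaving 57 − 52 = 5 for the blank.
The known cells in row 1 total 23, leaving 57 − 23 = 34 for the blank.

b = 30, y = 34, k = 5, d = 9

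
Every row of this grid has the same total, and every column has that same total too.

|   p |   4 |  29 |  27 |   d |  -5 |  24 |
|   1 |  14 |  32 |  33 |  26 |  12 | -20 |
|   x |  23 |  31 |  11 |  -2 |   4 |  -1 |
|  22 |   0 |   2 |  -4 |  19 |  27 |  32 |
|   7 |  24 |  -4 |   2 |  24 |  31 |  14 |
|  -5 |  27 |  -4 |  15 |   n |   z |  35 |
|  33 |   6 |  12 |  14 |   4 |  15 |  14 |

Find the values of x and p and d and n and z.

x = 32, p = 8, d = 11, n = 16, z = 14

Rows 2 and 4 both sum to 98, so that's the common total.
Column 6: -5 + 12 + 4 + 27 + 31 + 15 = 84, so its missing entry is 98 − 84 = 14.
Row 6: -5 + 27 − 4 + 15 + 14 + 35 = 82, so its missing entry is 98 − 82 = 16.
Column 5: 26 − 2 + 19 + 24 + 16 + 4 = 87, so its missing entry is 98 − 87 = 11.
Row 1: 4 + 29 + 27 + 11 − 5 + 24 = 90, so its missing entry is 98 − 90 = 8.
Row 3: 23 + 31 + 11 − 2 + 4 − 1 = 66, so its missing entry is 98 − 66 = 32.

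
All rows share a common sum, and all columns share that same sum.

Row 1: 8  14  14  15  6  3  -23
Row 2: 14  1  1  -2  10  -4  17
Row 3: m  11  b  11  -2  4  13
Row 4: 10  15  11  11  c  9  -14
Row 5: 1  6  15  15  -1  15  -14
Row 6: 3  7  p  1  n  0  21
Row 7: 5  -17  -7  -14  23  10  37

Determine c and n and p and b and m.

Rows 1 and 2 both sum to 37, so that's the common total.
The known cells in row 4 total 42, leaving 37 − 42 = -5 for the blank.
The known cells in column 5 total 31, leaving 37 − 31 = 6 for the blank.
The known cells in column 1 total 41, leaving 37 − 41 = -4 for the blank.
The known cells in row 3 total 33, leaving 37 − 33 = 4 for the blank.
The known cells in row 6 total 38, leaving 37 − 38 = -1 for the blank.

c = -5, n = 6, p = -1, b = 4, m = -4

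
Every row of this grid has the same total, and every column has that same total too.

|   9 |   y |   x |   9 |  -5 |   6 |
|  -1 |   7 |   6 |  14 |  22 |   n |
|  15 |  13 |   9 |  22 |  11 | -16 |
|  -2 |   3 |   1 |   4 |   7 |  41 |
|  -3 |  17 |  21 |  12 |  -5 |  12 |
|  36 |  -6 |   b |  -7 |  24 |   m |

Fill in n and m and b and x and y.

Rows 3 and 4 both sum to 54, so that's the common total.
The known cells in column 2 total 34, leaving 54 − 34 = 20 for the blank.
The known cells in row 2 total 48, leaving 54 − 48 = 6 for the blank.
The known cells in column 6 total 49, leaving 54 − 49 = 5 for the blank.
The known cells in row 1 total 39, leaving 54 − 39 = 15 for the blank.
The known cells in row 6 total 52, leaving 54 − 52 = 2 for the blank.

n = 6, m = 5, b = 2, x = 15, y = 20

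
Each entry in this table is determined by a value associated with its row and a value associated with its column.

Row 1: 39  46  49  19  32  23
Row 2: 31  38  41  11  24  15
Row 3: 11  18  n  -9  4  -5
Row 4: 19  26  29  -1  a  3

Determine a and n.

a = 12, n = 21

The difference between any two rows is the same in every column — this is an addition table with the headers hidden.
Row 4 minus row 1 is 19 − 39 = -20, so its entry in column 5 is 32 + (-20) = 12.
Row 3 minus row 1 is 11 − 39 = -28, so its entry in column 3 is 49 + (-28) = 21.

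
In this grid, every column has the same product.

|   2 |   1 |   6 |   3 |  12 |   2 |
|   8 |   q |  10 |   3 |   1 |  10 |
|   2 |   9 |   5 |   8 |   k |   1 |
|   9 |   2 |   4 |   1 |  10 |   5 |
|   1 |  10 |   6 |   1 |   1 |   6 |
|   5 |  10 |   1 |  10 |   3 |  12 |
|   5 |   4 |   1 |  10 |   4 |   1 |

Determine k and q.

k = 5, q = 1

Columns 1 and 4 each multiply to 7200, so every column has product 7200.
Column 5: 12×1×10×1×3×4 = 1440, so the missing entry is 7200 ÷ 1440 = 5.
Column 2: 1×9×2×10×10×4 = 7200, so the missing entry is 7200 ÷ 7200 = 1.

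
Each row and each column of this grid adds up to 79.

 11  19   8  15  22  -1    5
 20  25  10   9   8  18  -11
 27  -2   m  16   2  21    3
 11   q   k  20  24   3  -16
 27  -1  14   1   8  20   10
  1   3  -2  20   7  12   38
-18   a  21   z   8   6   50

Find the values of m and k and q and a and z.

m = 12, k = 16, q = 21, a = 14, z = -2

Row 3 has 27 − 2 + 16 + 2 + 21 + 3 = 67; the blank must be 79 − 67 = 12.
Column 3 has 8 + 10 + 12 + 14 − 2 + 21 = 63; the blank must be 79 − 63 = 16.
Row 4 has 11 + 16 + 20 + 24 + 3 − 16 = 58; the blank must be 79 − 58 = 21.
Column 2 has 19 + 25 − 2 + 21 − 1 + 3 = 65; the blank must be 79 − 65 = 14.
Row 7 has -18 + 14 + 21 + 8 + 6 + 50 = 81; the blank must be 79 − 81 = -2.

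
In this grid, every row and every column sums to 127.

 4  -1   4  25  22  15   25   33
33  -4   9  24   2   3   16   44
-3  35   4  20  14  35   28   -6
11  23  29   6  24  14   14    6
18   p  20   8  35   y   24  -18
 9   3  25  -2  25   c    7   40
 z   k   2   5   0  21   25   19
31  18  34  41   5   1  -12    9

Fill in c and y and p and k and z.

Row 6: 9 + 3 + 25 − 2 + 25 + 7 + 40 = 107, so its missing entry is 127 − 107 = 20.
Column 6: 15 + 3 + 35 + 14 + 20 + 21 + 1 = 109, so its missing entry is 127 − 109 = 18.
Column 1: 4 + 33 − 3 + 11 + 18 + 9 + 31 = 103, so its missing entry is 127 − 103 = 24.
Row 7: 24 + 2 + 5 + 0 + 21 + 25 + 19 = 96, so its missing entry is 127 − 96 = 31.
Row 5: 18 + 20 + 8 + 35 + 18 + 24 − 18 = 105, so its missing entry is 127 − 105 = 22.

c = 20, y = 18, p = 22, k = 31, z = 24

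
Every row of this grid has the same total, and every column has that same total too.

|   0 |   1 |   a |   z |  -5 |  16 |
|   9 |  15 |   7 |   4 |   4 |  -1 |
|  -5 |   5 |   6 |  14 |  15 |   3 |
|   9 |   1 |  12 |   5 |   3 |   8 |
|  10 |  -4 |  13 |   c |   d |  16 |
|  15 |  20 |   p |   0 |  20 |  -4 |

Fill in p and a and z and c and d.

p = -13, a = 13, z = 13, c = 2, d = 1

Rows 2 and 3 both sum to 38, so that's the common total.
Column 5: -5 + 4 + 15 + 3 + 20 = 37, so its missing entry is 38 − 37 = 1.
Row 5: 10 − 4 + 13 + 1 + 16 = 36, so its missing entry is 38 − 36 = 2.
Column 4: 4 + 14 + 5 + 2 + 0 = 25, so its missing entry is 38 − 25 = 13.
Row 1: 0 + 1 + 13 − 5 + 16 = 25, so its missing entry is 38 − 25 = 13.
Row 6: 15 + 20 + 0 + 20 − 4 = 51, so its missing entry is 38 − 51 = -13.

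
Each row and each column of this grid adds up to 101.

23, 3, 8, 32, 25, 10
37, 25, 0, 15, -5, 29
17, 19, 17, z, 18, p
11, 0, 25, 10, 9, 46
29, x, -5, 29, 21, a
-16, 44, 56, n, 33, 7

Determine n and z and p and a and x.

The known cells in row 6 total 124, leaving 101 − 124 = -23 for the blank.
The known cells in column 4 total 63, leaving 101 − 63 = 38 for the blank.
The known cells in row 3 total 109, leaving 101 − 109 = -8 for the blank.
The known cells in column 6 total 84, leaving 101 − 84 = 17 for the blank.
The known cells in row 5 total 91, leaving 101 − 91 = 10 for the blank.

n = -23, z = 38, p = -8, a = 17, x = 10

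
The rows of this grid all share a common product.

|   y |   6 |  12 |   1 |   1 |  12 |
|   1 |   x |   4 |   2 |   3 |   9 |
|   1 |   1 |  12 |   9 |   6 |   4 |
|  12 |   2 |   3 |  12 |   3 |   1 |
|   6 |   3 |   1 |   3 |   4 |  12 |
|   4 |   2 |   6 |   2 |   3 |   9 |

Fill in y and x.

Rows 4 and 6 each multiply to 2592, so every row has product 2592.
Row 1: 6×12×1×1×12 = 864, so the missing entry is 2592 ÷ 864 = 3.
Row 2: 1×4×2×3×9 = 216, so the missing entry is 2592 ÷ 216 = 12.

y = 3, x = 12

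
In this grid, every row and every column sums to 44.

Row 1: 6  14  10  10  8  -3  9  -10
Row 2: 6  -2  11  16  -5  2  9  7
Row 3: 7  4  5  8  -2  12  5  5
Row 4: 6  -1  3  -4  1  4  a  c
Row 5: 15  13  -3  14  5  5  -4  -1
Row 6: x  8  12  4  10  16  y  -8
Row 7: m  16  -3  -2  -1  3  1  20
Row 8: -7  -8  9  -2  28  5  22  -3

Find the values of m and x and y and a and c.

m = 10, x = 1, y = 1, a = 1, c = 34

The known cells in row 7 total 34, leaving 44 − 34 = 10 for the blank.
The known cells in column 8 total 10, leaving 44 − 10 = 34 for the blank.
The known cells in column 1 total 43, leaving 44 − 43 = 1 for the blank.
The known cells in row 6 total 43, leaving 44 − 43 = 1 for the blank.
The known cells in row 4 total 43, leaving 44 − 43 = 1 for the blank.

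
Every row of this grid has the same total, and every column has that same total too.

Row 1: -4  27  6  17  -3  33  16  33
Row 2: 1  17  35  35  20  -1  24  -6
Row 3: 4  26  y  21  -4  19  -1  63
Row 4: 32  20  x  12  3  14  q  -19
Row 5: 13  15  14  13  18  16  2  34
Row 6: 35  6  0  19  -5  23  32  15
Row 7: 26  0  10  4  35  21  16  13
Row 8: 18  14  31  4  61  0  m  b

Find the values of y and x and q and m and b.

Rows 1 and 2 both sum to 125, so that's the common total.
Row 3: 4 + 26 + 21 − 4 + 19 − 1 + 63 = 128, so its missing entry is 125 − 128 = -3.
Column 8: 33 − 6 + 63 − 19 + 34 + 15 + 13 = 133, so its missing entry is 125 − 133 = -8.
Row 8: 18 + 14 + 31 + 4 + 61 + 0 − 8 = 120, so its missing entry is 125 − 120 = 5.
Column 7: 16 + 24 − 1 + 2 + 32 + 16 + 5 = 94, so its missing entry is 125 − 94 = 31.
Row 4: 32 + 20 + 12 + 3 + 14 + 31 − 19 = 93, so its missing entry is 125 − 93 = 32.

y = -3, x = 32, q = 31, m = 5, b = -8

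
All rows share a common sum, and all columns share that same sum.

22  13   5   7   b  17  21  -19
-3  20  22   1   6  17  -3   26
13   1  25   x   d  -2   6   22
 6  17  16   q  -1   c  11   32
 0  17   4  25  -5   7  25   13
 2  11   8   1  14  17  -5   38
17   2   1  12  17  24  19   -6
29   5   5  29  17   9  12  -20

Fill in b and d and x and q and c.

b = 20, d = 18, x = 3, q = 8, c = -3

Rows 2 and 5 both sum to 86, so that's the common total.
The known cells in row 1 total 66, leaving 86 − 66 = 20 for the blank.
The known cells in column 5 total 68, leaving 86 − 68 = 18 for the blank.
The known cells in row 3 total 83, leaving 86 − 83 = 3 for the blank.
The known cells in column 4 total 78, leaving 86 − 78 = 8 for the blank.
The known cells in row 4 total 89, leaving 86 − 89 = -3 for the blank.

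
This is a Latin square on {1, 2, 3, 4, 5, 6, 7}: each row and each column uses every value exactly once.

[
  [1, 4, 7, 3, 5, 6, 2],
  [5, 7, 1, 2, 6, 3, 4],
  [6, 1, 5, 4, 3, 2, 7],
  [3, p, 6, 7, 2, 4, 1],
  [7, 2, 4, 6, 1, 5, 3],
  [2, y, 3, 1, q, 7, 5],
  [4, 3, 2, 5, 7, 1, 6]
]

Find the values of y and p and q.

y = 6, p = 5, q = 4

For row 4, column 2: row 4 already has {1, 2, 3, 4, 6, 7}; that leaves 5.
Cell (6,5): column 5 already has {1, 2, 3, 5, 6, 7} → 4.
Cell (6,2): row 6 already has {1, 2, 3, 4, 5, 7} → 6.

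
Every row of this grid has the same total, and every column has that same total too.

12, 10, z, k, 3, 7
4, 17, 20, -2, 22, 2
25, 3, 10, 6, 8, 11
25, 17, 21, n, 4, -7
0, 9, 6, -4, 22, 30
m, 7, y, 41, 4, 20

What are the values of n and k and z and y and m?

n = 3, k = 19, z = 12, y = -6, m = -3

Rows 2 and 3 both sum to 63, so that's the common total.
Row 4 has 25 + 17 + 21 + 4 − 7 = 60; the blank must be 63 − 60 = 3.
Column 4 has -2 + 6 + 3 − 4 + 41 = 44; the blank must be 63 − 44 = 19.
Row 1 has 12 + 10 + 19 + 3 + 7 = 51; the blank must be 63 − 51 = 12.
Column 1 has 12 + 4 + 25 + 25 + 0 = 66; the blank must be 63 − 66 = -3.
Row 6 has -3 + 7 + 41 + 4 + 20 = 69; the blank must be 63 − 69 = -6.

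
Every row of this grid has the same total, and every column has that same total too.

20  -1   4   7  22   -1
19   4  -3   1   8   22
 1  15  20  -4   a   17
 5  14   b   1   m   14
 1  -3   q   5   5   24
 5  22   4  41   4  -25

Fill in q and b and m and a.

Rows 1 and 2 both sum to 51, so that's the common total.
Row 5 has 1 − 3 + 5 + 5 + 24 = 32; the blank must be 51 − 32 = 19.
Column 3 has 4 − 3 + 20 + 19 + 4 = 44; the blank must be 51 − 44 = 7.
Row 4 has 5 + 14 + 7 + 1 + 14 = 41; the blank must be 51 − 41 = 10.
Row 3 has 1 + 15 + 20 − 4 + 17 = 49; the blank must be 51 − 49 = 2.

q = 19, b = 7, m = 10, a = 2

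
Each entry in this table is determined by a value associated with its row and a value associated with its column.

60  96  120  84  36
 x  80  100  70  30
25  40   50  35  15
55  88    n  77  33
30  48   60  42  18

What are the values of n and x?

n = 110, x = 50

Each row is a constant multiple of every other row — this is a multiplication table with the headers hidden.
Row 4 is 77/84 = 11/12 times row 1, so its entry in column 3 is 120 × 11/12 = 110.
Row 2 is 70/84 = 5/6 times row 1, so its entry in column 1 is 60 × 5/6 = 50.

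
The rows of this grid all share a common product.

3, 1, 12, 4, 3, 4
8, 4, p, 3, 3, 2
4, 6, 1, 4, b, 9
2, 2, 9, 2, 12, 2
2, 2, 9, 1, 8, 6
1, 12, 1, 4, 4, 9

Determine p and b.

p = 3, b = 2

Rows 5 and 6 each multiply to 1728, so every row has product 1728.
Row 2: 8×4×3×3×2 = 576, so the missing entry is 1728 ÷ 576 = 3.
Row 3: 4×6×1×4×9 = 864, so the missing entry is 1728 ÷ 864 = 2.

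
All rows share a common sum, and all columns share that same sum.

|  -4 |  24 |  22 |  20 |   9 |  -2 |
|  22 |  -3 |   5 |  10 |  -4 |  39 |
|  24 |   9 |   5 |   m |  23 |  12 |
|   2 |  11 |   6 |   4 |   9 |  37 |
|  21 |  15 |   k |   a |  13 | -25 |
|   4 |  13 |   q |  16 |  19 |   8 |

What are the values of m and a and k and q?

Rows 1 and 2 both sum to 69, so that's the common total.
Row 3 has 24 + 9 + 5 + 23 + 12 = 73; the blank must be 69 − 73 = -4.
Row 6 has 4 + 13 + 16 + 19 + 8 = 60; the blank must be 69 − 60 = 9.
Column 3 has 22 + 5 + 5 + 6 + 9 = 47; the blank must be 69 − 47 = 22.
Row 5 has 21 + 15 + 22 + 13 − 25 = 46; the blank must be 69 − 46 = 23.

m = -4, a = 23, k = 22, q = 9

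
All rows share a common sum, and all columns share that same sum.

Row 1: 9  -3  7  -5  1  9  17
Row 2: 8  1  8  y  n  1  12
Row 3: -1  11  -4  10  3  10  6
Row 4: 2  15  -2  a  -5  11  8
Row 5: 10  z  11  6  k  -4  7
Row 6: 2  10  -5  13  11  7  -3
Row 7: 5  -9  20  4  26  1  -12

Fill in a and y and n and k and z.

a = 6, y = 1, n = 4, k = -5, z = 10

Rows 1 and 3 both sum to 35, so that's the common total.
Column 2: -3 + 1 + 11 + 15 + 10 − 9 = 25, so its missing entry is 35 − 25 = 10.
Row 5: 10 + 10 + 11 + 6 − 4 + 7 = 40, so its missing entry is 35 − 40 = -5.
Column 5: 1 + 3 − 5 − 5 + 11 + 26 = 31, so its missing entry is 35 − 31 = 4.
Row 4: 2 + 15 − 2 − 5 + 11 + 8 = 29, so its missing entry is 35 − 29 = 6.
Row 2: 8 + 1 + 8 + 4 + 1 + 12 = 34, so its missing entry is 35 − 34 = 1.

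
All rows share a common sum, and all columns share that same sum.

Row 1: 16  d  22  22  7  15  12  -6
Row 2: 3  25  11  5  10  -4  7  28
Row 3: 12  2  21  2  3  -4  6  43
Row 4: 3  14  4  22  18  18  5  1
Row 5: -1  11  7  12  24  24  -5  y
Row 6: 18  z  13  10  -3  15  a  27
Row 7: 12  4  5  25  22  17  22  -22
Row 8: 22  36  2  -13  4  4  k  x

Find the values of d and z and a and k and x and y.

Rows 2 and 3 both sum to 85, so that's the common total.
The known cells in row 1 total 88, leaving 85 − 88 = -3 for the blank.
The known cells in column 2 total 89, leaving 85 − 89 = -4 for the blank.
The known cells in row 6 total 76, leaving 85 − 76 = 9 for the blank.
The known cells in column 7 total 56, leaving 85 − 56 = 29 for the blank.
The known cells in row 8 total 84, leaving 85 − 84 = 1 for the blank.
The known cells in row 5 total 72, leaving 85 − 72 = 13 for the blank.

d = -3, z = -4, a = 9, k = 29, x = 1, y = 13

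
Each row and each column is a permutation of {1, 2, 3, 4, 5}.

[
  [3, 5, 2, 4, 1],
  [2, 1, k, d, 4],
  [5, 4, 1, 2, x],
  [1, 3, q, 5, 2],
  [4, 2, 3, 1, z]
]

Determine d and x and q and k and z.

At (row 5, col 5): row 5 already has {1, 2, 3, 4}, so the value is 5.
For row 3, column 5: row 3 already has {1, 2, 4, 5}; that leaves 3.
Cell (4,3): row 4 already has {1, 2, 3, 5} → 4.
At (row 2, col 3): column 3 already has {1, 2, 3, 4}, so the value is 5.
At (row 2, col 4): row 2 already has {1, 2, 4, 5}, so the value is 3.

d = 3, x = 3, q = 4, k = 5, z = 5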